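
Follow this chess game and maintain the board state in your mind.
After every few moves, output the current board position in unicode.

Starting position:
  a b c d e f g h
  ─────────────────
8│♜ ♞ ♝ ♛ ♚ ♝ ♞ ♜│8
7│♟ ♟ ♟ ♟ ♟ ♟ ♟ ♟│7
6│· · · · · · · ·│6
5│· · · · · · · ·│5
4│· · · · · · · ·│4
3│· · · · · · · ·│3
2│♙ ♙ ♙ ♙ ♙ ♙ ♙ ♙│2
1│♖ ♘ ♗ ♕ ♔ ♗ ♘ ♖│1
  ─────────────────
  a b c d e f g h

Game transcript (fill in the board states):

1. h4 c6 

  a b c d e f g h
  ─────────────────
8│♜ ♞ ♝ ♛ ♚ ♝ ♞ ♜│8
7│♟ ♟ · ♟ ♟ ♟ ♟ ♟│7
6│· · ♟ · · · · ·│6
5│· · · · · · · ·│5
4│· · · · · · · ♙│4
3│· · · · · · · ·│3
2│♙ ♙ ♙ ♙ ♙ ♙ ♙ ·│2
1│♖ ♘ ♗ ♕ ♔ ♗ ♘ ♖│1
  ─────────────────
  a b c d e f g h

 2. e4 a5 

  a b c d e f g h
  ─────────────────
8│♜ ♞ ♝ ♛ ♚ ♝ ♞ ♜│8
7│· ♟ · ♟ ♟ ♟ ♟ ♟│7
6│· · ♟ · · · · ·│6
5│♟ · · · · · · ·│5
4│· · · · ♙ · · ♙│4
3│· · · · · · · ·│3
2│♙ ♙ ♙ ♙ · ♙ ♙ ·│2
1│♖ ♘ ♗ ♕ ♔ ♗ ♘ ♖│1
  ─────────────────
  a b c d e f g h

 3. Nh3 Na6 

  a b c d e f g h
  ─────────────────
8│♜ · ♝ ♛ ♚ ♝ ♞ ♜│8
7│· ♟ · ♟ ♟ ♟ ♟ ♟│7
6│♞ · ♟ · · · · ·│6
5│♟ · · · · · · ·│5
4│· · · · ♙ · · ♙│4
3│· · · · · · · ♘│3
2│♙ ♙ ♙ ♙ · ♙ ♙ ·│2
1│♖ ♘ ♗ ♕ ♔ ♗ · ♖│1
  ─────────────────
  a b c d e f g h

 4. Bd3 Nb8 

  a b c d e f g h
  ─────────────────
8│♜ ♞ ♝ ♛ ♚ ♝ ♞ ♜│8
7│· ♟ · ♟ ♟ ♟ ♟ ♟│7
6│· · ♟ · · · · ·│6
5│♟ · · · · · · ·│5
4│· · · · ♙ · · ♙│4
3│· · · ♗ · · · ♘│3
2│♙ ♙ ♙ ♙ · ♙ ♙ ·│2
1│♖ ♘ ♗ ♕ ♔ · · ♖│1
  ─────────────────
  a b c d e f g h



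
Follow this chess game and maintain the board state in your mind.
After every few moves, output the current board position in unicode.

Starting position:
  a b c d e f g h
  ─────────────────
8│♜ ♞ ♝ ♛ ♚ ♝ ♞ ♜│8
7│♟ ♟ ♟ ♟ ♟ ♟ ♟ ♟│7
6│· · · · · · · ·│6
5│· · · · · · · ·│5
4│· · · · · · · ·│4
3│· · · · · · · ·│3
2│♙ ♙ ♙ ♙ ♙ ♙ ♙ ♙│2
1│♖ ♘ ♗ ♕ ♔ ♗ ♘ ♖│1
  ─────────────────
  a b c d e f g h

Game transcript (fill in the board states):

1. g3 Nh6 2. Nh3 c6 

  a b c d e f g h
  ─────────────────
8│♜ ♞ ♝ ♛ ♚ ♝ · ♜│8
7│♟ ♟ · ♟ ♟ ♟ ♟ ♟│7
6│· · ♟ · · · · ♞│6
5│· · · · · · · ·│5
4│· · · · · · · ·│4
3│· · · · · · ♙ ♘│3
2│♙ ♙ ♙ ♙ ♙ ♙ · ♙│2
1│♖ ♘ ♗ ♕ ♔ ♗ · ♖│1
  ─────────────────
  a b c d e f g h

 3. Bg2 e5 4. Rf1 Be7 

  a b c d e f g h
  ─────────────────
8│♜ ♞ ♝ ♛ ♚ · · ♜│8
7│♟ ♟ · ♟ ♝ ♟ ♟ ♟│7
6│· · ♟ · · · · ♞│6
5│· · · · ♟ · · ·│5
4│· · · · · · · ·│4
3│· · · · · · ♙ ♘│3
2│♙ ♙ ♙ ♙ ♙ ♙ ♗ ♙│2
1│♖ ♘ ♗ ♕ ♔ ♖ · ·│1
  ─────────────────
  a b c d e f g h

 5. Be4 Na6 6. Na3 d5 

  a b c d e f g h
  ─────────────────
8│♜ · ♝ ♛ ♚ · · ♜│8
7│♟ ♟ · · ♝ ♟ ♟ ♟│7
6│♞ · ♟ · · · · ♞│6
5│· · · ♟ ♟ · · ·│5
4│· · · · ♗ · · ·│4
3│♘ · · · · · ♙ ♘│3
2│♙ ♙ ♙ ♙ ♙ ♙ · ♙│2
1│♖ · ♗ ♕ ♔ ♖ · ·│1
  ─────────────────
  a b c d e f g h

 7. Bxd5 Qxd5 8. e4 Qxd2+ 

  a b c d e f g h
  ─────────────────
8│♜ · ♝ · ♚ · · ♜│8
7│♟ ♟ · · ♝ ♟ ♟ ♟│7
6│♞ · ♟ · · · · ♞│6
5│· · · · ♟ · · ·│5
4│· · · · ♙ · · ·│4
3│♘ · · · · · ♙ ♘│3
2│♙ ♙ ♙ ♛ · ♙ · ♙│2
1│♖ · ♗ ♕ ♔ ♖ · ·│1
  ─────────────────
  a b c d e f g h

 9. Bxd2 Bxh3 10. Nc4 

  a b c d e f g h
  ─────────────────
8│♜ · · · ♚ · · ♜│8
7│♟ ♟ · · ♝ ♟ ♟ ♟│7
6│♞ · ♟ · · · · ♞│6
5│· · · · ♟ · · ·│5
4│· · ♘ · ♙ · · ·│4
3│· · · · · · ♙ ♝│3
2│♙ ♙ ♙ ♗ · ♙ · ♙│2
1│♖ · · ♕ ♔ ♖ · ·│1
  ─────────────────
  a b c d e f g h


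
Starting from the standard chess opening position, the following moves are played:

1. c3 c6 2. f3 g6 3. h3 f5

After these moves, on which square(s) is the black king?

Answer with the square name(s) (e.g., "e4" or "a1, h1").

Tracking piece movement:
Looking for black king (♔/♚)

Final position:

  a b c d e f g h
  ─────────────────
8│♜ ♞ ♝ ♛ ♚ ♝ ♞ ♜│8
7│♟ ♟ · ♟ ♟ · · ♟│7
6│· · ♟ · · · ♟ ·│6
5│· · · · · ♟ · ·│5
4│· · · · · · · ·│4
3│· · ♙ · · ♙ · ♙│3
2│♙ ♙ · ♙ ♙ · ♙ ·│2
1│♖ ♘ ♗ ♕ ♔ ♗ ♘ ♖│1
  ─────────────────
  a b c d e f g h


e8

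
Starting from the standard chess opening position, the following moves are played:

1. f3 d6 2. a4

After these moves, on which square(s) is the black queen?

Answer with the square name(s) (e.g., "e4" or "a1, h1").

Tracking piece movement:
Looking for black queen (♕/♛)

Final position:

  a b c d e f g h
  ─────────────────
8│♜ ♞ ♝ ♛ ♚ ♝ ♞ ♜│8
7│♟ ♟ ♟ · ♟ ♟ ♟ ♟│7
6│· · · ♟ · · · ·│6
5│· · · · · · · ·│5
4│♙ · · · · · · ·│4
3│· · · · · ♙ · ·│3
2│· ♙ ♙ ♙ ♙ · ♙ ♙│2
1│♖ ♘ ♗ ♕ ♔ ♗ ♘ ♖│1
  ─────────────────
  a b c d e f g h


d8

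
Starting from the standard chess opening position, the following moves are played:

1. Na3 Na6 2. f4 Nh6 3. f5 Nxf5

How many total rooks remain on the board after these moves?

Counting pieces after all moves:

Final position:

  a b c d e f g h
  ─────────────────
8│♜ · ♝ ♛ ♚ ♝ · ♜│8
7│♟ ♟ ♟ ♟ ♟ ♟ ♟ ♟│7
6│♞ · · · · · · ·│6
5│· · · · · ♞ · ·│5
4│· · · · · · · ·│4
3│♘ · · · · · · ·│3
2│♙ ♙ ♙ ♙ ♙ · ♙ ♙│2
1│♖ · ♗ ♕ ♔ ♗ ♘ ♖│1
  ─────────────────
  a b c d e f g h


4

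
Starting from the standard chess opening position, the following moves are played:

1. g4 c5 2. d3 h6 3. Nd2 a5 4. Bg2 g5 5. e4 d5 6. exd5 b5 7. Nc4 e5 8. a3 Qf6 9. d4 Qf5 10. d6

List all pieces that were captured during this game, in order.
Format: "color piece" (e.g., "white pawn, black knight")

Tracking captures:
  exd5: captured black pawn

black pawn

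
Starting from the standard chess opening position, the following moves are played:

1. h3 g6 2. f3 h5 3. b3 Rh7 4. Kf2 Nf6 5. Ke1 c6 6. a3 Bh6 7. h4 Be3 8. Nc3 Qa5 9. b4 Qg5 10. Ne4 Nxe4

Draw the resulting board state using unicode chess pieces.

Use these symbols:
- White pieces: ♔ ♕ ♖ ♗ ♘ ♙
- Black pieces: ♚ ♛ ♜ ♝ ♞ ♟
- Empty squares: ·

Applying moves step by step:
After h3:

♜ ♞ ♝ ♛ ♚ ♝ ♞ ♜
♟ ♟ ♟ ♟ ♟ ♟ ♟ ♟
· · · · · · · ·
· · · · · · · ·
· · · · · · · ·
· · · · · · · ♙
♙ ♙ ♙ ♙ ♙ ♙ ♙ ·
♖ ♘ ♗ ♕ ♔ ♗ ♘ ♖


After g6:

♜ ♞ ♝ ♛ ♚ ♝ ♞ ♜
♟ ♟ ♟ ♟ ♟ ♟ · ♟
· · · · · · ♟ ·
· · · · · · · ·
· · · · · · · ·
· · · · · · · ♙
♙ ♙ ♙ ♙ ♙ ♙ ♙ ·
♖ ♘ ♗ ♕ ♔ ♗ ♘ ♖


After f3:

♜ ♞ ♝ ♛ ♚ ♝ ♞ ♜
♟ ♟ ♟ ♟ ♟ ♟ · ♟
· · · · · · ♟ ·
· · · · · · · ·
· · · · · · · ·
· · · · · ♙ · ♙
♙ ♙ ♙ ♙ ♙ · ♙ ·
♖ ♘ ♗ ♕ ♔ ♗ ♘ ♖


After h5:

♜ ♞ ♝ ♛ ♚ ♝ ♞ ♜
♟ ♟ ♟ ♟ ♟ ♟ · ·
· · · · · · ♟ ·
· · · · · · · ♟
· · · · · · · ·
· · · · · ♙ · ♙
♙ ♙ ♙ ♙ ♙ · ♙ ·
♖ ♘ ♗ ♕ ♔ ♗ ♘ ♖


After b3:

♜ ♞ ♝ ♛ ♚ ♝ ♞ ♜
♟ ♟ ♟ ♟ ♟ ♟ · ·
· · · · · · ♟ ·
· · · · · · · ♟
· · · · · · · ·
· ♙ · · · ♙ · ♙
♙ · ♙ ♙ ♙ · ♙ ·
♖ ♘ ♗ ♕ ♔ ♗ ♘ ♖


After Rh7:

♜ ♞ ♝ ♛ ♚ ♝ ♞ ·
♟ ♟ ♟ ♟ ♟ ♟ · ♜
· · · · · · ♟ ·
· · · · · · · ♟
· · · · · · · ·
· ♙ · · · ♙ · ♙
♙ · ♙ ♙ ♙ · ♙ ·
♖ ♘ ♗ ♕ ♔ ♗ ♘ ♖


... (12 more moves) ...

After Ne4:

♜ ♞ ♝ · ♚ · · ·
♟ ♟ · ♟ ♟ ♟ · ♜
· · ♟ · · ♞ ♟ ·
· · · · · · ♛ ♟
· ♙ · · ♘ · · ♙
♙ · · · ♝ ♙ · ·
· · ♙ ♙ ♙ · ♙ ·
♖ · ♗ ♕ ♔ ♗ ♘ ♖


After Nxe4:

♜ ♞ ♝ · ♚ · · ·
♟ ♟ · ♟ ♟ ♟ · ♜
· · ♟ · · · ♟ ·
· · · · · · ♛ ♟
· ♙ · · ♞ · · ♙
♙ · · · ♝ ♙ · ·
· · ♙ ♙ ♙ · ♙ ·
♖ · ♗ ♕ ♔ ♗ ♘ ♖



  a b c d e f g h
  ─────────────────
8│♜ ♞ ♝ · ♚ · · ·│8
7│♟ ♟ · ♟ ♟ ♟ · ♜│7
6│· · ♟ · · · ♟ ·│6
5│· · · · · · ♛ ♟│5
4│· ♙ · · ♞ · · ♙│4
3│♙ · · · ♝ ♙ · ·│3
2│· · ♙ ♙ ♙ · ♙ ·│2
1│♖ · ♗ ♕ ♔ ♗ ♘ ♖│1
  ─────────────────
  a b c d e f g h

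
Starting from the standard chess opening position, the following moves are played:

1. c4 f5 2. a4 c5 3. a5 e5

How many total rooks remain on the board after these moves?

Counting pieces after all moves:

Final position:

  a b c d e f g h
  ─────────────────
8│♜ ♞ ♝ ♛ ♚ ♝ ♞ ♜│8
7│♟ ♟ · ♟ · · ♟ ♟│7
6│· · · · · · · ·│6
5│♙ · ♟ · ♟ ♟ · ·│5
4│· · ♙ · · · · ·│4
3│· · · · · · · ·│3
2│· ♙ · ♙ ♙ ♙ ♙ ♙│2
1│♖ ♘ ♗ ♕ ♔ ♗ ♘ ♖│1
  ─────────────────
  a b c d e f g h


4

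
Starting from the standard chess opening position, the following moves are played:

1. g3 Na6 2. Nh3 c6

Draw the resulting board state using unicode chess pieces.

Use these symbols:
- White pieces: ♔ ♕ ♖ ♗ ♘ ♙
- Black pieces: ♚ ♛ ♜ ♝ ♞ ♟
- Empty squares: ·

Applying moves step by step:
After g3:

♜ ♞ ♝ ♛ ♚ ♝ ♞ ♜
♟ ♟ ♟ ♟ ♟ ♟ ♟ ♟
· · · · · · · ·
· · · · · · · ·
· · · · · · · ·
· · · · · · ♙ ·
♙ ♙ ♙ ♙ ♙ ♙ · ♙
♖ ♘ ♗ ♕ ♔ ♗ ♘ ♖


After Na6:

♜ · ♝ ♛ ♚ ♝ ♞ ♜
♟ ♟ ♟ ♟ ♟ ♟ ♟ ♟
♞ · · · · · · ·
· · · · · · · ·
· · · · · · · ·
· · · · · · ♙ ·
♙ ♙ ♙ ♙ ♙ ♙ · ♙
♖ ♘ ♗ ♕ ♔ ♗ ♘ ♖


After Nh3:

♜ · ♝ ♛ ♚ ♝ ♞ ♜
♟ ♟ ♟ ♟ ♟ ♟ ♟ ♟
♞ · · · · · · ·
· · · · · · · ·
· · · · · · · ·
· · · · · · ♙ ♘
♙ ♙ ♙ ♙ ♙ ♙ · ♙
♖ ♘ ♗ ♕ ♔ ♗ · ♖


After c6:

♜ · ♝ ♛ ♚ ♝ ♞ ♜
♟ ♟ · ♟ ♟ ♟ ♟ ♟
♞ · ♟ · · · · ·
· · · · · · · ·
· · · · · · · ·
· · · · · · ♙ ♘
♙ ♙ ♙ ♙ ♙ ♙ · ♙
♖ ♘ ♗ ♕ ♔ ♗ · ♖



  a b c d e f g h
  ─────────────────
8│♜ · ♝ ♛ ♚ ♝ ♞ ♜│8
7│♟ ♟ · ♟ ♟ ♟ ♟ ♟│7
6│♞ · ♟ · · · · ·│6
5│· · · · · · · ·│5
4│· · · · · · · ·│4
3│· · · · · · ♙ ♘│3
2│♙ ♙ ♙ ♙ ♙ ♙ · ♙│2
1│♖ ♘ ♗ ♕ ♔ ♗ · ♖│1
  ─────────────────
  a b c d e f g h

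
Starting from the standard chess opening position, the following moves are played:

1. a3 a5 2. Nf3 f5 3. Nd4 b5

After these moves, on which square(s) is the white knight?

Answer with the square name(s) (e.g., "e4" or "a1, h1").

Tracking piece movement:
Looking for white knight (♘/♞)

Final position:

  a b c d e f g h
  ─────────────────
8│♜ ♞ ♝ ♛ ♚ ♝ ♞ ♜│8
7│· · ♟ ♟ ♟ · ♟ ♟│7
6│· · · · · · · ·│6
5│♟ ♟ · · · ♟ · ·│5
4│· · · ♘ · · · ·│4
3│♙ · · · · · · ·│3
2│· ♙ ♙ ♙ ♙ ♙ ♙ ♙│2
1│♖ ♘ ♗ ♕ ♔ ♗ · ♖│1
  ─────────────────
  a b c d e f g h


b1, d4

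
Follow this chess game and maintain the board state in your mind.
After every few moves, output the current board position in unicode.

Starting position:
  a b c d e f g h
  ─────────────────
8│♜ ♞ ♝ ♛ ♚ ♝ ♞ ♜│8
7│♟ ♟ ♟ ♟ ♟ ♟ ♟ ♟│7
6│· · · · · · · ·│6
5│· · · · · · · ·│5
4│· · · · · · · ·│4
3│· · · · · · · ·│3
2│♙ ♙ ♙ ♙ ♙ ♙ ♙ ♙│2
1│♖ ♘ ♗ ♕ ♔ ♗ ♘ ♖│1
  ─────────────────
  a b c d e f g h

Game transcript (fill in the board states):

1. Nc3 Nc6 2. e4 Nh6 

  a b c d e f g h
  ─────────────────
8│♜ · ♝ ♛ ♚ ♝ · ♜│8
7│♟ ♟ ♟ ♟ ♟ ♟ ♟ ♟│7
6│· · ♞ · · · · ♞│6
5│· · · · · · · ·│5
4│· · · · ♙ · · ·│4
3│· · ♘ · · · · ·│3
2│♙ ♙ ♙ ♙ · ♙ ♙ ♙│2
1│♖ · ♗ ♕ ♔ ♗ ♘ ♖│1
  ─────────────────
  a b c d e f g h

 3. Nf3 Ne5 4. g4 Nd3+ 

  a b c d e f g h
  ─────────────────
8│♜ · ♝ ♛ ♚ ♝ · ♜│8
7│♟ ♟ ♟ ♟ ♟ ♟ ♟ ♟│7
6│· · · · · · · ♞│6
5│· · · · · · · ·│5
4│· · · · ♙ · ♙ ·│4
3│· · ♘ ♞ · ♘ · ·│3
2│♙ ♙ ♙ ♙ · ♙ · ♙│2
1│♖ · ♗ ♕ ♔ ♗ · ♖│1
  ─────────────────
  a b c d e f g h

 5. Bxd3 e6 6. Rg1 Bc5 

  a b c d e f g h
  ─────────────────
8│♜ · ♝ ♛ ♚ · · ♜│8
7│♟ ♟ ♟ ♟ · ♟ ♟ ♟│7
6│· · · · ♟ · · ♞│6
5│· · ♝ · · · · ·│5
4│· · · · ♙ · ♙ ·│4
3│· · ♘ ♗ · ♘ · ·│3
2│♙ ♙ ♙ ♙ · ♙ · ♙│2
1│♖ · ♗ ♕ ♔ · ♖ ·│1
  ─────────────────
  a b c d e f g h

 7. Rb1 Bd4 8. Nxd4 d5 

  a b c d e f g h
  ─────────────────
8│♜ · ♝ ♛ ♚ · · ♜│8
7│♟ ♟ ♟ · · ♟ ♟ ♟│7
6│· · · · ♟ · · ♞│6
5│· · · ♟ · · · ·│5
4│· · · ♘ ♙ · ♙ ·│4
3│· · ♘ ♗ · · · ·│3
2│♙ ♙ ♙ ♙ · ♙ · ♙│2
1│· ♖ ♗ ♕ ♔ · ♖ ·│1
  ─────────────────
  a b c d e f g h



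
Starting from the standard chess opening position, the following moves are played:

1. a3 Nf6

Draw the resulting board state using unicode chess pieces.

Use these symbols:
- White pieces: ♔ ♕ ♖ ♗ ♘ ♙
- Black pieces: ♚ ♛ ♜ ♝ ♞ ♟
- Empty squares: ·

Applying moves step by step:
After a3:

♜ ♞ ♝ ♛ ♚ ♝ ♞ ♜
♟ ♟ ♟ ♟ ♟ ♟ ♟ ♟
· · · · · · · ·
· · · · · · · ·
· · · · · · · ·
♙ · · · · · · ·
· ♙ ♙ ♙ ♙ ♙ ♙ ♙
♖ ♘ ♗ ♕ ♔ ♗ ♘ ♖


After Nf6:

♜ ♞ ♝ ♛ ♚ ♝ · ♜
♟ ♟ ♟ ♟ ♟ ♟ ♟ ♟
· · · · · ♞ · ·
· · · · · · · ·
· · · · · · · ·
♙ · · · · · · ·
· ♙ ♙ ♙ ♙ ♙ ♙ ♙
♖ ♘ ♗ ♕ ♔ ♗ ♘ ♖



  a b c d e f g h
  ─────────────────
8│♜ ♞ ♝ ♛ ♚ ♝ · ♜│8
7│♟ ♟ ♟ ♟ ♟ ♟ ♟ ♟│7
6│· · · · · ♞ · ·│6
5│· · · · · · · ·│5
4│· · · · · · · ·│4
3│♙ · · · · · · ·│3
2│· ♙ ♙ ♙ ♙ ♙ ♙ ♙│2
1│♖ ♘ ♗ ♕ ♔ ♗ ♘ ♖│1
  ─────────────────
  a b c d e f g h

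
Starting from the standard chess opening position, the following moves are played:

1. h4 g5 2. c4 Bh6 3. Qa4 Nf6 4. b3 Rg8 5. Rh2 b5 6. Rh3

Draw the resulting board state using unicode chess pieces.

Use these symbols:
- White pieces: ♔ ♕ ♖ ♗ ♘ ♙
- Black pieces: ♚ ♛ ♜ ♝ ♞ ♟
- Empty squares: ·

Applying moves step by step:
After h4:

♜ ♞ ♝ ♛ ♚ ♝ ♞ ♜
♟ ♟ ♟ ♟ ♟ ♟ ♟ ♟
· · · · · · · ·
· · · · · · · ·
· · · · · · · ♙
· · · · · · · ·
♙ ♙ ♙ ♙ ♙ ♙ ♙ ·
♖ ♘ ♗ ♕ ♔ ♗ ♘ ♖


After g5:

♜ ♞ ♝ ♛ ♚ ♝ ♞ ♜
♟ ♟ ♟ ♟ ♟ ♟ · ♟
· · · · · · · ·
· · · · · · ♟ ·
· · · · · · · ♙
· · · · · · · ·
♙ ♙ ♙ ♙ ♙ ♙ ♙ ·
♖ ♘ ♗ ♕ ♔ ♗ ♘ ♖


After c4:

♜ ♞ ♝ ♛ ♚ ♝ ♞ ♜
♟ ♟ ♟ ♟ ♟ ♟ · ♟
· · · · · · · ·
· · · · · · ♟ ·
· · ♙ · · · · ♙
· · · · · · · ·
♙ ♙ · ♙ ♙ ♙ ♙ ·
♖ ♘ ♗ ♕ ♔ ♗ ♘ ♖


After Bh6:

♜ ♞ ♝ ♛ ♚ · ♞ ♜
♟ ♟ ♟ ♟ ♟ ♟ · ♟
· · · · · · · ♝
· · · · · · ♟ ·
· · ♙ · · · · ♙
· · · · · · · ·
♙ ♙ · ♙ ♙ ♙ ♙ ·
♖ ♘ ♗ ♕ ♔ ♗ ♘ ♖


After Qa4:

♜ ♞ ♝ ♛ ♚ · ♞ ♜
♟ ♟ ♟ ♟ ♟ ♟ · ♟
· · · · · · · ♝
· · · · · · ♟ ·
♕ · ♙ · · · · ♙
· · · · · · · ·
♙ ♙ · ♙ ♙ ♙ ♙ ·
♖ ♘ ♗ · ♔ ♗ ♘ ♖


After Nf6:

♜ ♞ ♝ ♛ ♚ · · ♜
♟ ♟ ♟ ♟ ♟ ♟ · ♟
· · · · · ♞ · ♝
· · · · · · ♟ ·
♕ · ♙ · · · · ♙
· · · · · · · ·
♙ ♙ · ♙ ♙ ♙ ♙ ·
♖ ♘ ♗ · ♔ ♗ ♘ ♖


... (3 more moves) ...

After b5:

♜ ♞ ♝ ♛ ♚ · ♜ ·
♟ · ♟ ♟ ♟ ♟ · ♟
· · · · · ♞ · ♝
· ♟ · · · · ♟ ·
♕ · ♙ · · · · ♙
· ♙ · · · · · ·
♙ · · ♙ ♙ ♙ ♙ ♖
♖ ♘ ♗ · ♔ ♗ ♘ ·


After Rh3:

♜ ♞ ♝ ♛ ♚ · ♜ ·
♟ · ♟ ♟ ♟ ♟ · ♟
· · · · · ♞ · ♝
· ♟ · · · · ♟ ·
♕ · ♙ · · · · ♙
· ♙ · · · · · ♖
♙ · · ♙ ♙ ♙ ♙ ·
♖ ♘ ♗ · ♔ ♗ ♘ ·



  a b c d e f g h
  ─────────────────
8│♜ ♞ ♝ ♛ ♚ · ♜ ·│8
7│♟ · ♟ ♟ ♟ ♟ · ♟│7
6│· · · · · ♞ · ♝│6
5│· ♟ · · · · ♟ ·│5
4│♕ · ♙ · · · · ♙│4
3│· ♙ · · · · · ♖│3
2│♙ · · ♙ ♙ ♙ ♙ ·│2
1│♖ ♘ ♗ · ♔ ♗ ♘ ·│1
  ─────────────────
  a b c d e f g h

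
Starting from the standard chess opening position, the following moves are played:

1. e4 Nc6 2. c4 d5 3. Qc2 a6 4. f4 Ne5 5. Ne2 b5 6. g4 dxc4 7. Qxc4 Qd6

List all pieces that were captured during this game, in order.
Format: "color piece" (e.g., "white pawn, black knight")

Tracking captures:
  dxc4: captured white pawn
  Qxc4: captured black pawn

white pawn, black pawn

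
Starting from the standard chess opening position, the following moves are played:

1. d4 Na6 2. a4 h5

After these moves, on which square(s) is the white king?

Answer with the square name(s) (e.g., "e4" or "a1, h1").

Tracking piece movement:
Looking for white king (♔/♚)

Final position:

  a b c d e f g h
  ─────────────────
8│♜ · ♝ ♛ ♚ ♝ ♞ ♜│8
7│♟ ♟ ♟ ♟ ♟ ♟ ♟ ·│7
6│♞ · · · · · · ·│6
5│· · · · · · · ♟│5
4│♙ · · ♙ · · · ·│4
3│· · · · · · · ·│3
2│· ♙ ♙ · ♙ ♙ ♙ ♙│2
1│♖ ♘ ♗ ♕ ♔ ♗ ♘ ♖│1
  ─────────────────
  a b c d e f g h


e1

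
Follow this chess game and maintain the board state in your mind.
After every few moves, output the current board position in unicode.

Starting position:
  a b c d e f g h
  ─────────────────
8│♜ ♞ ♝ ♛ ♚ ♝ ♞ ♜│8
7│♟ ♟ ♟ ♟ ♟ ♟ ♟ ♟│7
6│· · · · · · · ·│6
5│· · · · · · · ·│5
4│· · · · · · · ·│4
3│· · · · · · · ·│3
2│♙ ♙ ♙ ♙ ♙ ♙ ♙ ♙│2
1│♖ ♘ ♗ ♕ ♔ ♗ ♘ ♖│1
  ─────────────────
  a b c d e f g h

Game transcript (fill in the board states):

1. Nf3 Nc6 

  a b c d e f g h
  ─────────────────
8│♜ · ♝ ♛ ♚ ♝ ♞ ♜│8
7│♟ ♟ ♟ ♟ ♟ ♟ ♟ ♟│7
6│· · ♞ · · · · ·│6
5│· · · · · · · ·│5
4│· · · · · · · ·│4
3│· · · · · ♘ · ·│3
2│♙ ♙ ♙ ♙ ♙ ♙ ♙ ♙│2
1│♖ ♘ ♗ ♕ ♔ ♗ · ♖│1
  ─────────────────
  a b c d e f g h

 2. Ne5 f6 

  a b c d e f g h
  ─────────────────
8│♜ · ♝ ♛ ♚ ♝ ♞ ♜│8
7│♟ ♟ ♟ ♟ ♟ · ♟ ♟│7
6│· · ♞ · · ♟ · ·│6
5│· · · · ♘ · · ·│5
4│· · · · · · · ·│4
3│· · · · · · · ·│3
2│♙ ♙ ♙ ♙ ♙ ♙ ♙ ♙│2
1│♖ ♘ ♗ ♕ ♔ ♗ · ♖│1
  ─────────────────
  a b c d e f g h

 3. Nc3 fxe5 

  a b c d e f g h
  ─────────────────
8│♜ · ♝ ♛ ♚ ♝ ♞ ♜│8
7│♟ ♟ ♟ ♟ ♟ · ♟ ♟│7
6│· · ♞ · · · · ·│6
5│· · · · ♟ · · ·│5
4│· · · · · · · ·│4
3│· · ♘ · · · · ·│3
2│♙ ♙ ♙ ♙ ♙ ♙ ♙ ♙│2
1│♖ · ♗ ♕ ♔ ♗ · ♖│1
  ─────────────────
  a b c d e f g h

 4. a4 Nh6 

  a b c d e f g h
  ─────────────────
8│♜ · ♝ ♛ ♚ ♝ · ♜│8
7│♟ ♟ ♟ ♟ ♟ · ♟ ♟│7
6│· · ♞ · · · · ♞│6
5│· · · · ♟ · · ·│5
4│♙ · · · · · · ·│4
3│· · ♘ · · · · ·│3
2│· ♙ ♙ ♙ ♙ ♙ ♙ ♙│2
1│♖ · ♗ ♕ ♔ ♗ · ♖│1
  ─────────────────
  a b c d e f g h



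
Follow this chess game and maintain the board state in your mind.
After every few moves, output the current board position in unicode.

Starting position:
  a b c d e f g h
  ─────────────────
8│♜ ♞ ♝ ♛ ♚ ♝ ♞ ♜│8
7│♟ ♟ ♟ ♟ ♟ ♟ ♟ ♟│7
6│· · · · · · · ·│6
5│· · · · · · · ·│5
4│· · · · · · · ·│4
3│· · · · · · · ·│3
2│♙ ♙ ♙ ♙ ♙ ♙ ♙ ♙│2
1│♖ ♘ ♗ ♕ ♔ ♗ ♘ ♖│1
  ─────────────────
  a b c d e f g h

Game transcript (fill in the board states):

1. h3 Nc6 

  a b c d e f g h
  ─────────────────
8│♜ · ♝ ♛ ♚ ♝ ♞ ♜│8
7│♟ ♟ ♟ ♟ ♟ ♟ ♟ ♟│7
6│· · ♞ · · · · ·│6
5│· · · · · · · ·│5
4│· · · · · · · ·│4
3│· · · · · · · ♙│3
2│♙ ♙ ♙ ♙ ♙ ♙ ♙ ·│2
1│♖ ♘ ♗ ♕ ♔ ♗ ♘ ♖│1
  ─────────────────
  a b c d e f g h

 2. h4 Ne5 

  a b c d e f g h
  ─────────────────
8│♜ · ♝ ♛ ♚ ♝ ♞ ♜│8
7│♟ ♟ ♟ ♟ ♟ ♟ ♟ ♟│7
6│· · · · · · · ·│6
5│· · · · ♞ · · ·│5
4│· · · · · · · ♙│4
3│· · · · · · · ·│3
2│♙ ♙ ♙ ♙ ♙ ♙ ♙ ·│2
1│♖ ♘ ♗ ♕ ♔ ♗ ♘ ♖│1
  ─────────────────
  a b c d e f g h

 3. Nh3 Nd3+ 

  a b c d e f g h
  ─────────────────
8│♜ · ♝ ♛ ♚ ♝ ♞ ♜│8
7│♟ ♟ ♟ ♟ ♟ ♟ ♟ ♟│7
6│· · · · · · · ·│6
5│· · · · · · · ·│5
4│· · · · · · · ♙│4
3│· · · ♞ · · · ♘│3
2│♙ ♙ ♙ ♙ ♙ ♙ ♙ ·│2
1│♖ ♘ ♗ ♕ ♔ ♗ · ♖│1
  ─────────────────
  a b c d e f g h

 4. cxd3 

  a b c d e f g h
  ─────────────────
8│♜ · ♝ ♛ ♚ ♝ ♞ ♜│8
7│♟ ♟ ♟ ♟ ♟ ♟ ♟ ♟│7
6│· · · · · · · ·│6
5│· · · · · · · ·│5
4│· · · · · · · ♙│4
3│· · · ♙ · · · ♘│3
2│♙ ♙ · ♙ ♙ ♙ ♙ ·│2
1│♖ ♘ ♗ ♕ ♔ ♗ · ♖│1
  ─────────────────
  a b c d e f g h


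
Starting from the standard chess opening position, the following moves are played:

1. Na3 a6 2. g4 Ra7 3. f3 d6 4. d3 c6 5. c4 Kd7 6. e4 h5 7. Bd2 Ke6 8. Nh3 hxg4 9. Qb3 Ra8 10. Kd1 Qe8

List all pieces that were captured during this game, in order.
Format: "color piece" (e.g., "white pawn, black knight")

Tracking captures:
  hxg4: captured white pawn

white pawn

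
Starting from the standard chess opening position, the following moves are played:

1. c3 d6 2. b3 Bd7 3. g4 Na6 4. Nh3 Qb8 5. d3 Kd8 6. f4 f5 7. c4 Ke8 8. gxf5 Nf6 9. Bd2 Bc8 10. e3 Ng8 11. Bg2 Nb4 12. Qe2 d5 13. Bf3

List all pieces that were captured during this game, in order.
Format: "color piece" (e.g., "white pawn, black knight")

Tracking captures:
  gxf5: captured black pawn

black pawn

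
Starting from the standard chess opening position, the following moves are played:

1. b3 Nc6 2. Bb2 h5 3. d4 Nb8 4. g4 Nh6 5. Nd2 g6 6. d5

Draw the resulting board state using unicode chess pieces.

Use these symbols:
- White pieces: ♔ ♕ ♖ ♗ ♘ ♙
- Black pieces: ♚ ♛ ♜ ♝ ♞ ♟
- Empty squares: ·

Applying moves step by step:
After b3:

♜ ♞ ♝ ♛ ♚ ♝ ♞ ♜
♟ ♟ ♟ ♟ ♟ ♟ ♟ ♟
· · · · · · · ·
· · · · · · · ·
· · · · · · · ·
· ♙ · · · · · ·
♙ · ♙ ♙ ♙ ♙ ♙ ♙
♖ ♘ ♗ ♕ ♔ ♗ ♘ ♖


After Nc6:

♜ · ♝ ♛ ♚ ♝ ♞ ♜
♟ ♟ ♟ ♟ ♟ ♟ ♟ ♟
· · ♞ · · · · ·
· · · · · · · ·
· · · · · · · ·
· ♙ · · · · · ·
♙ · ♙ ♙ ♙ ♙ ♙ ♙
♖ ♘ ♗ ♕ ♔ ♗ ♘ ♖


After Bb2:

♜ · ♝ ♛ ♚ ♝ ♞ ♜
♟ ♟ ♟ ♟ ♟ ♟ ♟ ♟
· · ♞ · · · · ·
· · · · · · · ·
· · · · · · · ·
· ♙ · · · · · ·
♙ ♗ ♙ ♙ ♙ ♙ ♙ ♙
♖ ♘ · ♕ ♔ ♗ ♘ ♖


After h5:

♜ · ♝ ♛ ♚ ♝ ♞ ♜
♟ ♟ ♟ ♟ ♟ ♟ ♟ ·
· · ♞ · · · · ·
· · · · · · · ♟
· · · · · · · ·
· ♙ · · · · · ·
♙ ♗ ♙ ♙ ♙ ♙ ♙ ♙
♖ ♘ · ♕ ♔ ♗ ♘ ♖


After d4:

♜ · ♝ ♛ ♚ ♝ ♞ ♜
♟ ♟ ♟ ♟ ♟ ♟ ♟ ·
· · ♞ · · · · ·
· · · · · · · ♟
· · · ♙ · · · ·
· ♙ · · · · · ·
♙ ♗ ♙ · ♙ ♙ ♙ ♙
♖ ♘ · ♕ ♔ ♗ ♘ ♖


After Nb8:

♜ ♞ ♝ ♛ ♚ ♝ ♞ ♜
♟ ♟ ♟ ♟ ♟ ♟ ♟ ·
· · · · · · · ·
· · · · · · · ♟
· · · ♙ · · · ·
· ♙ · · · · · ·
♙ ♗ ♙ · ♙ ♙ ♙ ♙
♖ ♘ · ♕ ♔ ♗ ♘ ♖


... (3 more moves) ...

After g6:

♜ ♞ ♝ ♛ ♚ ♝ · ♜
♟ ♟ ♟ ♟ ♟ ♟ · ·
· · · · · · ♟ ♞
· · · · · · · ♟
· · · ♙ · · ♙ ·
· ♙ · · · · · ·
♙ ♗ ♙ ♘ ♙ ♙ · ♙
♖ · · ♕ ♔ ♗ ♘ ♖


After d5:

♜ ♞ ♝ ♛ ♚ ♝ · ♜
♟ ♟ ♟ ♟ ♟ ♟ · ·
· · · · · · ♟ ♞
· · · ♙ · · · ♟
· · · · · · ♙ ·
· ♙ · · · · · ·
♙ ♗ ♙ ♘ ♙ ♙ · ♙
♖ · · ♕ ♔ ♗ ♘ ♖



  a b c d e f g h
  ─────────────────
8│♜ ♞ ♝ ♛ ♚ ♝ · ♜│8
7│♟ ♟ ♟ ♟ ♟ ♟ · ·│7
6│· · · · · · ♟ ♞│6
5│· · · ♙ · · · ♟│5
4│· · · · · · ♙ ·│4
3│· ♙ · · · · · ·│3
2│♙ ♗ ♙ ♘ ♙ ♙ · ♙│2
1│♖ · · ♕ ♔ ♗ ♘ ♖│1
  ─────────────────
  a b c d e f g h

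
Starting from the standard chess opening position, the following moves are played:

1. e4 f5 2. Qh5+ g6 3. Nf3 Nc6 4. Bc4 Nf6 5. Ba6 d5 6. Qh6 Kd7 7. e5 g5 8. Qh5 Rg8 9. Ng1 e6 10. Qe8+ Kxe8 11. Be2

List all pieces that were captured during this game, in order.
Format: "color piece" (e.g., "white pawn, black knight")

Tracking captures:
  Kxe8: captured white queen

white queen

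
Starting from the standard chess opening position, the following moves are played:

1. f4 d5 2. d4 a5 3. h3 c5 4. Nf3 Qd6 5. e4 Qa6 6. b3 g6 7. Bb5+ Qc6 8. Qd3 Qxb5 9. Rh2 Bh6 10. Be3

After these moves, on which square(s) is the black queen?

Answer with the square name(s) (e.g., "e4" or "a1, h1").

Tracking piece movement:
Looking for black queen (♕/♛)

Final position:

  a b c d e f g h
  ─────────────────
8│♜ ♞ ♝ · ♚ · ♞ ♜│8
7│· ♟ · · ♟ ♟ · ♟│7
6│· · · · · · ♟ ♝│6
5│♟ ♛ ♟ ♟ · · · ·│5
4│· · · ♙ ♙ ♙ · ·│4
3│· ♙ · ♕ ♗ ♘ · ♙│3
2│♙ · ♙ · · · ♙ ♖│2
1│♖ ♘ · · ♔ · · ·│1
  ─────────────────
  a b c d e f g h


b5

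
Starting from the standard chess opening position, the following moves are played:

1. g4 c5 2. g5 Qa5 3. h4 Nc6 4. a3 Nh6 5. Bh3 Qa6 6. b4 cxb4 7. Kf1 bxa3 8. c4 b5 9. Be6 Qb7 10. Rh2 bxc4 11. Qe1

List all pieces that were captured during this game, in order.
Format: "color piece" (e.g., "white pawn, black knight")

Tracking captures:
  cxb4: captured white pawn
  bxa3: captured white pawn
  bxc4: captured white pawn

white pawn, white pawn, white pawn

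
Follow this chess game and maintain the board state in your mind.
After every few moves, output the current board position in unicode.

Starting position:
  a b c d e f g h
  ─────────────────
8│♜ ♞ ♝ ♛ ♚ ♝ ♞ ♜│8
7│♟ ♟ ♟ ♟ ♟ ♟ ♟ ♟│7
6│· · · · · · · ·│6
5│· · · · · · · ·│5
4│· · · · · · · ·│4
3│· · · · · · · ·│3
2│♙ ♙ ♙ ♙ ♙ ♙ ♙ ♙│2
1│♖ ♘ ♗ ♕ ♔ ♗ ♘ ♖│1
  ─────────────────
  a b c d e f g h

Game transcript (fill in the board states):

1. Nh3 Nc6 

  a b c d e f g h
  ─────────────────
8│♜ · ♝ ♛ ♚ ♝ ♞ ♜│8
7│♟ ♟ ♟ ♟ ♟ ♟ ♟ ♟│7
6│· · ♞ · · · · ·│6
5│· · · · · · · ·│5
4│· · · · · · · ·│4
3│· · · · · · · ♘│3
2│♙ ♙ ♙ ♙ ♙ ♙ ♙ ♙│2
1│♖ ♘ ♗ ♕ ♔ ♗ · ♖│1
  ─────────────────
  a b c d e f g h

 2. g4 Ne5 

  a b c d e f g h
  ─────────────────
8│♜ · ♝ ♛ ♚ ♝ ♞ ♜│8
7│♟ ♟ ♟ ♟ ♟ ♟ ♟ ♟│7
6│· · · · · · · ·│6
5│· · · · ♞ · · ·│5
4│· · · · · · ♙ ·│4
3│· · · · · · · ♘│3
2│♙ ♙ ♙ ♙ ♙ ♙ · ♙│2
1│♖ ♘ ♗ ♕ ♔ ♗ · ♖│1
  ─────────────────
  a b c d e f g h

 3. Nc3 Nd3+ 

  a b c d e f g h
  ─────────────────
8│♜ · ♝ ♛ ♚ ♝ ♞ ♜│8
7│♟ ♟ ♟ ♟ ♟ ♟ ♟ ♟│7
6│· · · · · · · ·│6
5│· · · · · · · ·│5
4│· · · · · · ♙ ·│4
3│· · ♘ ♞ · · · ♘│3
2│♙ ♙ ♙ ♙ ♙ ♙ · ♙│2
1│♖ · ♗ ♕ ♔ ♗ · ♖│1
  ─────────────────
  a b c d e f g h

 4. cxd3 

  a b c d e f g h
  ─────────────────
8│♜ · ♝ ♛ ♚ ♝ ♞ ♜│8
7│♟ ♟ ♟ ♟ ♟ ♟ ♟ ♟│7
6│· · · · · · · ·│6
5│· · · · · · · ·│5
4│· · · · · · ♙ ·│4
3│· · ♘ ♙ · · · ♘│3
2│♙ ♙ · ♙ ♙ ♙ · ♙│2
1│♖ · ♗ ♕ ♔ ♗ · ♖│1
  ─────────────────
  a b c d e f g h


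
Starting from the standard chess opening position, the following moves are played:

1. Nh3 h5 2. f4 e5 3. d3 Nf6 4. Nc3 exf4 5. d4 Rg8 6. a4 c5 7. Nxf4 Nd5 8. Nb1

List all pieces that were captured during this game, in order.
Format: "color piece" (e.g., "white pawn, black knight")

Tracking captures:
  exf4: captured white pawn
  Nxf4: captured black pawn

white pawn, black pawn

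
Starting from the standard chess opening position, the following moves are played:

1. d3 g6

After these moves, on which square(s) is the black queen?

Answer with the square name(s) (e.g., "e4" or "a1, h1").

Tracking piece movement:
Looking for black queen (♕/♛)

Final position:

  a b c d e f g h
  ─────────────────
8│♜ ♞ ♝ ♛ ♚ ♝ ♞ ♜│8
7│♟ ♟ ♟ ♟ ♟ ♟ · ♟│7
6│· · · · · · ♟ ·│6
5│· · · · · · · ·│5
4│· · · · · · · ·│4
3│· · · ♙ · · · ·│3
2│♙ ♙ ♙ · ♙ ♙ ♙ ♙│2
1│♖ ♘ ♗ ♕ ♔ ♗ ♘ ♖│1
  ─────────────────
  a b c d e f g h


d8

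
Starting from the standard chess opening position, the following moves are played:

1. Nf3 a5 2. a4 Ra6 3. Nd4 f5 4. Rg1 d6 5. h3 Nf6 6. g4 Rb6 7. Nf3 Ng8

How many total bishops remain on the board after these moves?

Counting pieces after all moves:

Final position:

  a b c d e f g h
  ─────────────────
8│· ♞ ♝ ♛ ♚ ♝ ♞ ♜│8
7│· ♟ ♟ · ♟ · ♟ ♟│7
6│· ♜ · ♟ · · · ·│6
5│♟ · · · · ♟ · ·│5
4│♙ · · · · · ♙ ·│4
3│· · · · · ♘ · ♙│3
2│· ♙ ♙ ♙ ♙ ♙ · ·│2
1│♖ ♘ ♗ ♕ ♔ ♗ ♖ ·│1
  ─────────────────
  a b c d e f g h


4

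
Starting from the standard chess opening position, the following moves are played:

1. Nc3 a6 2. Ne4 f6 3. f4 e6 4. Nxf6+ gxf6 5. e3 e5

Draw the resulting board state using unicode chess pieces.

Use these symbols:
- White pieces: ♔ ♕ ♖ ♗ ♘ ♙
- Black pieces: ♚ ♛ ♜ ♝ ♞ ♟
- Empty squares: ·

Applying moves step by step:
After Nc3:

♜ ♞ ♝ ♛ ♚ ♝ ♞ ♜
♟ ♟ ♟ ♟ ♟ ♟ ♟ ♟
· · · · · · · ·
· · · · · · · ·
· · · · · · · ·
· · ♘ · · · · ·
♙ ♙ ♙ ♙ ♙ ♙ ♙ ♙
♖ · ♗ ♕ ♔ ♗ ♘ ♖


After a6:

♜ ♞ ♝ ♛ ♚ ♝ ♞ ♜
· ♟ ♟ ♟ ♟ ♟ ♟ ♟
♟ · · · · · · ·
· · · · · · · ·
· · · · · · · ·
· · ♘ · · · · ·
♙ ♙ ♙ ♙ ♙ ♙ ♙ ♙
♖ · ♗ ♕ ♔ ♗ ♘ ♖


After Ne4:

♜ ♞ ♝ ♛ ♚ ♝ ♞ ♜
· ♟ ♟ ♟ ♟ ♟ ♟ ♟
♟ · · · · · · ·
· · · · · · · ·
· · · · ♘ · · ·
· · · · · · · ·
♙ ♙ ♙ ♙ ♙ ♙ ♙ ♙
♖ · ♗ ♕ ♔ ♗ ♘ ♖


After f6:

♜ ♞ ♝ ♛ ♚ ♝ ♞ ♜
· ♟ ♟ ♟ ♟ · ♟ ♟
♟ · · · · ♟ · ·
· · · · · · · ·
· · · · ♘ · · ·
· · · · · · · ·
♙ ♙ ♙ ♙ ♙ ♙ ♙ ♙
♖ · ♗ ♕ ♔ ♗ ♘ ♖


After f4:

♜ ♞ ♝ ♛ ♚ ♝ ♞ ♜
· ♟ ♟ ♟ ♟ · ♟ ♟
♟ · · · · ♟ · ·
· · · · · · · ·
· · · · ♘ ♙ · ·
· · · · · · · ·
♙ ♙ ♙ ♙ ♙ · ♙ ♙
♖ · ♗ ♕ ♔ ♗ ♘ ♖


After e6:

♜ ♞ ♝ ♛ ♚ ♝ ♞ ♜
· ♟ ♟ ♟ · · ♟ ♟
♟ · · · ♟ ♟ · ·
· · · · · · · ·
· · · · ♘ ♙ · ·
· · · · · · · ·
♙ ♙ ♙ ♙ ♙ · ♙ ♙
♖ · ♗ ♕ ♔ ♗ ♘ ♖


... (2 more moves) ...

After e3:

♜ ♞ ♝ ♛ ♚ ♝ ♞ ♜
· ♟ ♟ ♟ · · · ♟
♟ · · · ♟ ♟ · ·
· · · · · · · ·
· · · · · ♙ · ·
· · · · ♙ · · ·
♙ ♙ ♙ ♙ · · ♙ ♙
♖ · ♗ ♕ ♔ ♗ ♘ ♖


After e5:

♜ ♞ ♝ ♛ ♚ ♝ ♞ ♜
· ♟ ♟ ♟ · · · ♟
♟ · · · · ♟ · ·
· · · · ♟ · · ·
· · · · · ♙ · ·
· · · · ♙ · · ·
♙ ♙ ♙ ♙ · · ♙ ♙
♖ · ♗ ♕ ♔ ♗ ♘ ♖



  a b c d e f g h
  ─────────────────
8│♜ ♞ ♝ ♛ ♚ ♝ ♞ ♜│8
7│· ♟ ♟ ♟ · · · ♟│7
6│♟ · · · · ♟ · ·│6
5│· · · · ♟ · · ·│5
4│· · · · · ♙ · ·│4
3│· · · · ♙ · · ·│3
2│♙ ♙ ♙ ♙ · · ♙ ♙│2
1│♖ · ♗ ♕ ♔ ♗ ♘ ♖│1
  ─────────────────
  a b c d e f g h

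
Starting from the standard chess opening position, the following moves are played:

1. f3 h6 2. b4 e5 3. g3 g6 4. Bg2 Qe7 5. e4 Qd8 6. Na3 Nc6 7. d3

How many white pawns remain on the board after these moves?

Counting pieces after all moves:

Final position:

  a b c d e f g h
  ─────────────────
8│♜ · ♝ ♛ ♚ ♝ ♞ ♜│8
7│♟ ♟ ♟ ♟ · ♟ · ·│7
6│· · ♞ · · · ♟ ♟│6
5│· · · · ♟ · · ·│5
4│· ♙ · · ♙ · · ·│4
3│♘ · · ♙ · ♙ ♙ ·│3
2│♙ · ♙ · · · ♗ ♙│2
1│♖ · ♗ ♕ ♔ · ♘ ♖│1
  ─────────────────
  a b c d e f g h


8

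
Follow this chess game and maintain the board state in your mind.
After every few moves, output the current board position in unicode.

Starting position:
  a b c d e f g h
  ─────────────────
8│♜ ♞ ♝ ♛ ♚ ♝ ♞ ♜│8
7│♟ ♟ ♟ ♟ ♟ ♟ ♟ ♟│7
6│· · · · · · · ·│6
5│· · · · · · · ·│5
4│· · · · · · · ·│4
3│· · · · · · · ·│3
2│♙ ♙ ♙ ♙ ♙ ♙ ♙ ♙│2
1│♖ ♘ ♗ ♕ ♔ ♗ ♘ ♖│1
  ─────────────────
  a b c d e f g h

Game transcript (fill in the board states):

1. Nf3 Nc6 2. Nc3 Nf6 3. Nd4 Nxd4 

  a b c d e f g h
  ─────────────────
8│♜ · ♝ ♛ ♚ ♝ · ♜│8
7│♟ ♟ ♟ ♟ ♟ ♟ ♟ ♟│7
6│· · · · · ♞ · ·│6
5│· · · · · · · ·│5
4│· · · ♞ · · · ·│4
3│· · ♘ · · · · ·│3
2│♙ ♙ ♙ ♙ ♙ ♙ ♙ ♙│2
1│♖ · ♗ ♕ ♔ ♗ · ♖│1
  ─────────────────
  a b c d e f g h

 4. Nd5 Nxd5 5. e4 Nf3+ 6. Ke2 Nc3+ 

  a b c d e f g h
  ─────────────────
8│♜ · ♝ ♛ ♚ ♝ · ♜│8
7│♟ ♟ ♟ ♟ ♟ ♟ ♟ ♟│7
6│· · · · · · · ·│6
5│· · · · · · · ·│5
4│· · · · ♙ · · ·│4
3│· · ♞ · · ♞ · ·│3
2│♙ ♙ ♙ ♙ ♔ ♙ ♙ ♙│2
1│♖ · ♗ ♕ · ♗ · ♖│1
  ─────────────────
  a b c d e f g h

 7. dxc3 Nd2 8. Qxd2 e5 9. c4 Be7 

  a b c d e f g h
  ─────────────────
8│♜ · ♝ ♛ ♚ · · ♜│8
7│♟ ♟ ♟ ♟ ♝ ♟ ♟ ♟│7
6│· · · · · · · ·│6
5│· · · · ♟ · · ·│5
4│· · ♙ · ♙ · · ·│4
3│· · · · · · · ·│3
2│♙ ♙ ♙ ♕ ♔ ♙ ♙ ♙│2
1│♖ · ♗ · · ♗ · ♖│1
  ─────────────────
  a b c d e f g h

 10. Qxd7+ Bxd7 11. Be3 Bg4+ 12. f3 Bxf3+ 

  a b c d e f g h
  ─────────────────
8│♜ · · ♛ ♚ · · ♜│8
7│♟ ♟ ♟ · ♝ ♟ ♟ ♟│7
6│· · · · · · · ·│6
5│· · · · ♟ · · ·│5
4│· · ♙ · ♙ · · ·│4
3│· · · · ♗ ♝ · ·│3
2│♙ ♙ ♙ · ♔ · ♙ ♙│2
1│♖ · · · · ♗ · ♖│1
  ─────────────────
  a b c d e f g h

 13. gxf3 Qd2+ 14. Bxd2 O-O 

  a b c d e f g h
  ─────────────────
8│♜ · · · · ♜ ♚ ·│8
7│♟ ♟ ♟ · ♝ ♟ ♟ ♟│7
6│· · · · · · · ·│6
5│· · · · ♟ · · ·│5
4│· · ♙ · ♙ · · ·│4
3│· · · · · ♙ · ·│3
2│♙ ♙ ♙ ♗ ♔ · · ♙│2
1│♖ · · · · ♗ · ♖│1
  ─────────────────
  a b c d e f g h
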